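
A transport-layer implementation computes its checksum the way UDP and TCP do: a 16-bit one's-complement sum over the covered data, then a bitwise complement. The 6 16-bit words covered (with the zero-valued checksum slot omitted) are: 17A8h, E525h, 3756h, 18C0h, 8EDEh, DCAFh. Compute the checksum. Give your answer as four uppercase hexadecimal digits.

One's-complement addition (fold any carry out of bit 15 back into bit 0):
  0x17A8 + 0xE525 = 0x0FCCD
  0xFCCD + 0x3756 = 0x13423 → wrap carry → 0x3424
  0x3424 + 0x18C0 = 0x04CE4
  0x4CE4 + 0x8EDE = 0x0DBC2
  0xDBC2 + 0xDCAF = 0x1B871 → wrap carry → 0xB872
One's-complement sum = 0xB872.
Checksum = ~0xB872 & 0xFFFF = 0x478D.

478D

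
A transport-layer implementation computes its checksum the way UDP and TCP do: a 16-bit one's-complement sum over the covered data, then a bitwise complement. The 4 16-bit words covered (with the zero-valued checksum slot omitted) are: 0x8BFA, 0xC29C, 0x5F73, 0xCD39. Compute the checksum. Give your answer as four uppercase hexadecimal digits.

84BB

One's-complement addition (fold any carry out of bit 15 back into bit 0):
  0x8BFA + 0xC29C = 0x14E96 → wrap carry → 0x4E97
  0x4E97 + 0x5F73 = 0x0AE0A
  0xAE0A + 0xCD39 = 0x17B43 → wrap carry → 0x7B44
One's-complement sum = 0x7B44.
Checksum = ~0x7B44 & 0xFFFF = 0x84BB.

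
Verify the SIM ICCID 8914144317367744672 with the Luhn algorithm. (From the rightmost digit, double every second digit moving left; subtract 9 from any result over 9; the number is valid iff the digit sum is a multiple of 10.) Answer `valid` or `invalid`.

invalid

From the right, keep odd positions and double even positions (subtract 9 from any doubled value over 9):
  doubled (positions 2,4,...): 5 8 5 3 5 6 8 8 9 → sum 57
  kept (positions 1,3,...): 2 6 4 7 3 1 4 1 1 8 → sum 37
Total = 94.
94 mod 10 = 4, so the number is invalid.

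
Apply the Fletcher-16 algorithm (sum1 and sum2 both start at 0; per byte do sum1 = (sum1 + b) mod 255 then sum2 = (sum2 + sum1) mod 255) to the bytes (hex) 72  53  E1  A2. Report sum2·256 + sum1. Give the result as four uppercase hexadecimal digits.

2A4A

Running sums (mod 255):
  after byte 0 (72): sum1=114, sum2=114
  after byte 1 (53): sum1=197, sum2=56
  after byte 2 (E1): sum1=167, sum2=223
  after byte 3 (A2): sum1=74, sum2=42
Checksum = sum2·256 + sum1 = 42·256 + 74 = 10826 = 0x2A4A.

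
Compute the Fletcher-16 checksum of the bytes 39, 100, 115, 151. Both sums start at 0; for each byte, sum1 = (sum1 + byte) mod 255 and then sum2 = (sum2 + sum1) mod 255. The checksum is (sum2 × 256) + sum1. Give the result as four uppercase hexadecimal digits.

Running sums (mod 255):
  after byte 0 (39): sum1=39, sum2=39
  after byte 1 (100): sum1=139, sum2=178
  after byte 2 (115): sum1=254, sum2=177
  after byte 3 (151): sum1=150, sum2=72
Checksum = sum2·256 + sum1 = 72·256 + 150 = 18582 = 0x4896.

4896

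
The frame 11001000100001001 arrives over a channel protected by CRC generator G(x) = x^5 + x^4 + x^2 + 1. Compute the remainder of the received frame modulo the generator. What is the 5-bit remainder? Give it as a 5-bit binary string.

00000

Modulo-2 division of 11001000100001001 by 110101:
  pos 0: 110010 XOR 110101 = 000111
  pos 3: 111001 XOR 110101 = 001100
  pos 5: 110000 XOR 110101 = 000101
  pos 8: 101001 XOR 110101 = 011100
  pos 9: 111000 XOR 110101 = 001101
  pos 11: 110101 XOR 110101 = 000000
Remainder = 00000 (zero — the frame passes the CRC check).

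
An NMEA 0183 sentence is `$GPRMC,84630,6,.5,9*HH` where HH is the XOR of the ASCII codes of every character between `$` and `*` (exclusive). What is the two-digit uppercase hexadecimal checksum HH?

XOR the ASCII codes of the payload characters:
  'G' = 0x47 → acc = 0x47
  'P' = 0x50 → acc = 0x17
  'R' = 0x52 → acc = 0x45
  'M' = 0x4D → acc = 0x08
  'C' = 0x43 → acc = 0x4B
  ',' = 0x2C → acc = 0x67
  '8' = 0x38 → acc = 0x5F
  '4' = 0x34 → acc = 0x6B
  '6' = 0x36 → acc = 0x5D
  '3' = 0x33 → acc = 0x6E
  '0' = 0x30 → acc = 0x5E
  ',' = 0x2C → acc = 0x72
  '6' = 0x36 → acc = 0x44
  ',' = 0x2C → acc = 0x68
  '.' = 0x2E → acc = 0x46
  '5' = 0x35 → acc = 0x73
  ',' = 0x2C → acc = 0x5F
  '9' = 0x39 → acc = 0x66
Checksum = 0x66.

66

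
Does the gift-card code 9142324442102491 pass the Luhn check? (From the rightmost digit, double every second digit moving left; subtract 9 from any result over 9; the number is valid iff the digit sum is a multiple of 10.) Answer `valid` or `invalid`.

valid

From the right, keep odd positions and double even positions (subtract 9 from any doubled value over 9):
  doubled (positions 2,4,...): 9 4 2 8 8 6 8 9 → sum 54
  kept (positions 1,3,...): 1 4 0 2 4 2 2 1 → sum 16
Total = 70.
70 mod 10 = 0, so the number is valid.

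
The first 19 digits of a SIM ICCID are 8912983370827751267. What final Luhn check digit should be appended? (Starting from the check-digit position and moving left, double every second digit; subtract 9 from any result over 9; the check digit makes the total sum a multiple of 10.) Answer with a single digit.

1

Partial digits right→left: 7 6 2 1 5 7 7 2 8 0 7 3 3 8 9 2 1 9 8
Double every second digit counting from the check-digit position (so the 1st, 3rd, 5th, ... of the partial from the right).
  doubled (with −9 where >9): 5 4 1 5 7 5 6 9 2 7 → sum 51
  kept as-is: 6 1 7 2 0 3 8 2 9 → sum 38
Total = 51 + 38 = 89.
Check digit = (10 − (89 mod 10)) mod 10 = 1.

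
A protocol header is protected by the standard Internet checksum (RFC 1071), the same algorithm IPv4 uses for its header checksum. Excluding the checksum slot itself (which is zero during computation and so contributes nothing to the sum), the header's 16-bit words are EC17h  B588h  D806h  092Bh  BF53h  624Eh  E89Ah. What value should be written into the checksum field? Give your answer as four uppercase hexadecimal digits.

72F0

One's-complement addition (fold any carry out of bit 15 back into bit 0):
  0xEC17 + 0xB588 = 0x1A19F → wrap carry → 0xA1A0
  0xA1A0 + 0xD806 = 0x179A6 → wrap carry → 0x79A7
  0x79A7 + 0x092B = 0x082D2
  0x82D2 + 0xBF53 = 0x14225 → wrap carry → 0x4226
  0x4226 + 0x624E = 0x0A474
  0xA474 + 0xE89A = 0x18D0E → wrap carry → 0x8D0F
One's-complement sum = 0x8D0F.
Checksum = ~0x8D0F & 0xFFFF = 0x72F0.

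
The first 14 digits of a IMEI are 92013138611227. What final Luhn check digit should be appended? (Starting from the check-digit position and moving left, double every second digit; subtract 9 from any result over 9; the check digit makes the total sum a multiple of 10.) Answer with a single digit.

0

Partial digits right→left: 7 2 2 1 1 6 8 3 1 3 1 0 2 9
Double every second digit counting from the check-digit position (so the 1st, 3rd, 5th, ... of the partial from the right).
  doubled (with −9 where >9): 5 4 2 7 2 2 4 → sum 26
  kept as-is: 2 1 6 3 3 0 9 → sum 24
Total = 26 + 24 = 50.
Check digit = (10 − (50 mod 10)) mod 10 = 0.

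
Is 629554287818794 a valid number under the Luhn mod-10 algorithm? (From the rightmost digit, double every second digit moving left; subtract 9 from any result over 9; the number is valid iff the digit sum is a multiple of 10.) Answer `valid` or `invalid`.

From the right, keep odd positions and double even positions (subtract 9 from any doubled value over 9):
  doubled (positions 2,4,...): 9 7 7 7 8 1 4 → sum 43
  kept (positions 1,3,...): 4 7 1 7 2 5 9 6 → sum 41
Total = 84.
84 mod 10 = 4, so the number is invalid.

invalid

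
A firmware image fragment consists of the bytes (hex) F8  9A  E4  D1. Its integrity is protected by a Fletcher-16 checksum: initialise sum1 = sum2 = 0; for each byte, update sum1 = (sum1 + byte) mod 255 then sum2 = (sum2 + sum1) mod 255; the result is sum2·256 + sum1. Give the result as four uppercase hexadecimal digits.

Running sums (mod 255):
  after byte 0 (F8): sum1=248, sum2=248
  after byte 1 (9A): sum1=147, sum2=140
  after byte 2 (E4): sum1=120, sum2=5
  after byte 3 (D1): sum1=74, sum2=79
Checksum = sum2·256 + sum1 = 79·256 + 74 = 20298 = 0x4F4A.

4F4A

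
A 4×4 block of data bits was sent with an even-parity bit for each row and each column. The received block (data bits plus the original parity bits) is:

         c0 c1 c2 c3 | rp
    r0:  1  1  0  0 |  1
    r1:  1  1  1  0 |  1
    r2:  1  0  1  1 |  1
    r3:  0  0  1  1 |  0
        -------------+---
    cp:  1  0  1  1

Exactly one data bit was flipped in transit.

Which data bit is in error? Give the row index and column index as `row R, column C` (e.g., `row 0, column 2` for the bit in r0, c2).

row 0, column 3

Recompute each row's even parity and compare to rp:
  r0: data parity 0, sent rp 1 → mismatch
  r1: data parity 1, sent rp 1 → ok
  r2: data parity 1, sent rp 1 → ok
  r3: data parity 0, sent rp 0 → ok
Recompute each column's even parity and compare to cp:
  c0: data parity 1, sent cp 1 → ok
  c1: data parity 0, sent cp 0 → ok
  c2: data parity 1, sent cp 1 → ok
  c3: data parity 0, sent cp 1 → mismatch
Exactly one row (r0) and one column (c3) fail → the flipped bit is at their intersection.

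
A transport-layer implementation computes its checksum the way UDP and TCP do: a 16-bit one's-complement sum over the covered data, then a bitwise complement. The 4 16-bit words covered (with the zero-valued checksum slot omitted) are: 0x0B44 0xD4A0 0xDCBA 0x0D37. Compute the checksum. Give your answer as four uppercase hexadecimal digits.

One's-complement addition (fold any carry out of bit 15 back into bit 0):
  0x0B44 + 0xD4A0 = 0x0DFE4
  0xDFE4 + 0xDCBA = 0x1BC9E → wrap carry → 0xBC9F
  0xBC9F + 0x0D37 = 0x0C9D6
One's-complement sum = 0xC9D6.
Checksum = ~0xC9D6 & 0xFFFF = 0x3629.

3629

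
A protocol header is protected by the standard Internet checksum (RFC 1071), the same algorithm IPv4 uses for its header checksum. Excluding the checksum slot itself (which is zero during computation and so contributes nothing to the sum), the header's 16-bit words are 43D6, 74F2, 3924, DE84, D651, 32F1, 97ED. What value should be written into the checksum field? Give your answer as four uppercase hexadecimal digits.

8E5D

One's-complement addition (fold any carry out of bit 15 back into bit 0):
  0x43D6 + 0x74F2 = 0x0B8C8
  0xB8C8 + 0x3924 = 0x0F1EC
  0xF1EC + 0xDE84 = 0x1D070 → wrap carry → 0xD071
  0xD071 + 0xD651 = 0x1A6C2 → wrap carry → 0xA6C3
  0xA6C3 + 0x32F1 = 0x0D9B4
  0xD9B4 + 0x97ED = 0x171A1 → wrap carry → 0x71A2
One's-complement sum = 0x71A2.
Checksum = ~0x71A2 & 0xFFFF = 0x8E5D.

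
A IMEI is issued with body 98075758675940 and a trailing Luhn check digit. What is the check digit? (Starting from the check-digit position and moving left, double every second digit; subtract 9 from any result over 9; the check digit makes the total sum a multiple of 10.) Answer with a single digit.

8

Partial digits right→left: 0 4 9 5 7 6 8 5 7 5 7 0 8 9
Double every second digit counting from the check-digit position (so the 1st, 3rd, 5th, ... of the partial from the right).
  doubled (with −9 where >9): 0 9 5 7 5 5 7 → sum 38
  kept as-is: 4 5 6 5 5 0 9 → sum 34
Total = 38 + 34 = 72.
Check digit = (10 − (72 mod 10)) mod 10 = 8.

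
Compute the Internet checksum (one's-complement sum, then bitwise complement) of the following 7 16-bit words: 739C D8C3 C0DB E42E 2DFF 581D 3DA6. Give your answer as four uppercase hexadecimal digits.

4AD2

One's-complement addition (fold any carry out of bit 15 back into bit 0):
  0x739C + 0xD8C3 = 0x14C5F → wrap carry → 0x4C60
  0x4C60 + 0xC0DB = 0x10D3B → wrap carry → 0x0D3C
  0x0D3C + 0xE42E = 0x0F16A
  0xF16A + 0x2DFF = 0x11F69 → wrap carry → 0x1F6A
  0x1F6A + 0x581D = 0x07787
  0x7787 + 0x3DA6 = 0x0B52D
One's-complement sum = 0xB52D.
Checksum = ~0xB52D & 0xFFFF = 0x4AD2.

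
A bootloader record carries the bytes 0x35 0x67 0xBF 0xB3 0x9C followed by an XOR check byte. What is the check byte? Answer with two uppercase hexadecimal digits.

XOR the bytes together:
  start with 0x35
  0x35 ⊕ 0x67 = 0x52
  0x52 ⊕ 0xBF = 0xED
  0xED ⊕ 0xB3 = 0x5E
  0x5E ⊕ 0x9C = 0xC2

C2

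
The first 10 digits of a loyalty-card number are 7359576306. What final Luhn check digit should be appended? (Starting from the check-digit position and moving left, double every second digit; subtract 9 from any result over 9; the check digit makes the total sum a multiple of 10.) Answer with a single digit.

Partial digits right→left: 6 0 3 6 7 5 9 5 3 7
Double every second digit counting from the check-digit position (so the 1st, 3rd, 5th, ... of the partial from the right).
  doubled (with −9 where >9): 3 6 5 9 6 → sum 29
  kept as-is: 0 6 5 5 7 → sum 23
Total = 29 + 23 = 52.
Check digit = (10 − (52 mod 10)) mod 10 = 8.

8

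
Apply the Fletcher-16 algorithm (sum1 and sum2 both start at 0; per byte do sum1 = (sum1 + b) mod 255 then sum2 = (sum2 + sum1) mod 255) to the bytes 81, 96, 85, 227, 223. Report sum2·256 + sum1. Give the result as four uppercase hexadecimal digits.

Running sums (mod 255):
  after byte 0 (81): sum1=81, sum2=81
  after byte 1 (96): sum1=177, sum2=3
  after byte 2 (85): sum1=7, sum2=10
  after byte 3 (227): sum1=234, sum2=244
  after byte 4 (223): sum1=202, sum2=191
Checksum = sum2·256 + sum1 = 191·256 + 202 = 49098 = 0xBFCA.

BFCA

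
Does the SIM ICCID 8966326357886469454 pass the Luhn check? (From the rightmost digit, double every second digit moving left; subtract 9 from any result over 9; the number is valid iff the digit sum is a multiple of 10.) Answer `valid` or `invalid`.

invalid

From the right, keep odd positions and double even positions (subtract 9 from any doubled value over 9):
  doubled (positions 2,4,...): 1 9 8 7 5 6 4 3 9 → sum 52
  kept (positions 1,3,...): 4 4 6 6 8 5 6 3 6 8 → sum 56
Total = 108.
108 mod 10 = 8, so the number is invalid.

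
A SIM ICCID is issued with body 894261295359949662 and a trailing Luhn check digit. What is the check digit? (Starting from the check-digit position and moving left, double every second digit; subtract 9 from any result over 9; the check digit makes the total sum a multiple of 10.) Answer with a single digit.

2

Partial digits right→left: 2 6 6 9 4 9 9 5 3 5 9 2 1 6 2 4 9 8
Double every second digit counting from the check-digit position (so the 1st, 3rd, 5th, ... of the partial from the right).
  doubled (with −9 where >9): 4 3 8 9 6 9 2 4 9 → sum 54
  kept as-is: 6 9 9 5 5 2 6 4 8 → sum 54
Total = 54 + 54 = 108.
Check digit = (10 − (108 mod 10)) mod 10 = 2.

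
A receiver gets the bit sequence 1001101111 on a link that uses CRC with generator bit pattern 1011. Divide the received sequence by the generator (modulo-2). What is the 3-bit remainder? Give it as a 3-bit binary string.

010

Modulo-2 division of 1001101111 by 1011:
  pos 0: 1001 XOR 1011 = 0010
  pos 2: 1010 XOR 1011 = 0001
  pos 5: 1111 XOR 1011 = 0100
  pos 6: 1001 XOR 1011 = 0010
Remainder = 010 (nonzero — an error is detected).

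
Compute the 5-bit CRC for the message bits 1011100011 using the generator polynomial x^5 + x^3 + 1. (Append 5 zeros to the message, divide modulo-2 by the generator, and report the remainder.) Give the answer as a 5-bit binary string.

11010

Append 5 zeros: 101110001100000. Divide by 101001 (XOR where the leading bit is 1):
  pos 0: 101110 XOR 101001 = 000111
  pos 3: 111001 XOR 101001 = 010000
  pos 4: 100001 XOR 101001 = 001000
  pos 6: 100000 XOR 101001 = 001001
  pos 8: 100100 XOR 101001 = 001101
Remainder (last 5 bits) = 11010. This is the CRC / FCS.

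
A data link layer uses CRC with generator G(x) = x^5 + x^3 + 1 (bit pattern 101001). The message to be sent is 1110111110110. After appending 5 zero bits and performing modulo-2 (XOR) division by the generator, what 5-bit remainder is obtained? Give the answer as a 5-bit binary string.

00111

Append 5 zeros: 111011111011000000. Divide by 101001 (XOR where the leading bit is 1):
  pos 0: 111011 XOR 101001 = 010010
  pos 1: 100101 XOR 101001 = 001100
  pos 3: 110011 XOR 101001 = 011010
  pos 4: 110100 XOR 101001 = 011101
  pos 5: 111011 XOR 101001 = 010010
  pos 6: 100101 XOR 101001 = 001100
  pos 8: 110000 XOR 101001 = 011001
  pos 9: 110010 XOR 101001 = 011011
  pos 10: 110110 XOR 101001 = 011111
  pos 11: 111110 XOR 101001 = 010111
  pos 12: 101110 XOR 101001 = 000111
Remainder (last 5 bits) = 00111. This is the CRC / FCS.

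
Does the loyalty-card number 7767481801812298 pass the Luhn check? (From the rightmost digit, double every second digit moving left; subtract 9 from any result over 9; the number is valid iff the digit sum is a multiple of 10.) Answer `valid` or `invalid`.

valid

From the right, keep odd positions and double even positions (subtract 9 from any doubled value over 9):
  doubled (positions 2,4,...): 9 4 7 0 2 8 3 5 → sum 38
  kept (positions 1,3,...): 8 2 1 1 8 8 7 7 → sum 42
Total = 80.
80 mod 10 = 0, so the number is valid.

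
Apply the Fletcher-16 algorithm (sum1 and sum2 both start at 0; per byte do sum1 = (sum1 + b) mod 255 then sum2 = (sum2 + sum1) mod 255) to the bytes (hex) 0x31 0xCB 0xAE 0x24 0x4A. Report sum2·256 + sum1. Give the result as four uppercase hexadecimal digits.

C31A

Running sums (mod 255):
  after byte 0 (0x31): sum1=49, sum2=49
  after byte 1 (0xCB): sum1=252, sum2=46
  after byte 2 (0xAE): sum1=171, sum2=217
  after byte 3 (0x24): sum1=207, sum2=169
  after byte 4 (0x4A): sum1=26, sum2=195
Checksum = sum2·256 + sum1 = 195·256 + 26 = 49946 = 0xC31A.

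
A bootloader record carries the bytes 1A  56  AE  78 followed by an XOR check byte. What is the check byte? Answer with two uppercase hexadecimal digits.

XOR the bytes together:
  start with 0x1A
  0x1A ⊕ 0x56 = 0x4C
  0x4C ⊕ 0xAE = 0xE2
  0xE2 ⊕ 0x78 = 0x9A

9A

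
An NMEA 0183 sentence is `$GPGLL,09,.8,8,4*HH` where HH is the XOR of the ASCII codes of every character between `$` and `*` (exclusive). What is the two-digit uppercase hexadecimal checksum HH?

XOR the ASCII codes of the payload characters:
  'G' = 0x47 → acc = 0x47
  'P' = 0x50 → acc = 0x17
  'G' = 0x47 → acc = 0x50
  'L' = 0x4C → acc = 0x1C
  'L' = 0x4C → acc = 0x50
  ',' = 0x2C → acc = 0x7C
  '0' = 0x30 → acc = 0x4C
  '9' = 0x39 → acc = 0x75
  ',' = 0x2C → acc = 0x59
  '.' = 0x2E → acc = 0x77
  '8' = 0x38 → acc = 0x4F
  ',' = 0x2C → acc = 0x63
  '8' = 0x38 → acc = 0x5B
  ',' = 0x2C → acc = 0x77
  '4' = 0x34 → acc = 0x43
Checksum = 0x43.

43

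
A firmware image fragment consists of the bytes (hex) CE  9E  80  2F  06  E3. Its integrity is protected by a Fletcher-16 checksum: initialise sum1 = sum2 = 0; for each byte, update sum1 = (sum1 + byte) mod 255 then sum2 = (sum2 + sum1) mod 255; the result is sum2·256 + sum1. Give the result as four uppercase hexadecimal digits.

7107

Running sums (mod 255):
  after byte 0 (CE): sum1=206, sum2=206
  after byte 1 (9E): sum1=109, sum2=60
  after byte 2 (80): sum1=237, sum2=42
  after byte 3 (2F): sum1=29, sum2=71
  after byte 4 (06): sum1=35, sum2=106
  after byte 5 (E3): sum1=7, sum2=113
Checksum = sum2·256 + sum1 = 113·256 + 7 = 28935 = 0x7107.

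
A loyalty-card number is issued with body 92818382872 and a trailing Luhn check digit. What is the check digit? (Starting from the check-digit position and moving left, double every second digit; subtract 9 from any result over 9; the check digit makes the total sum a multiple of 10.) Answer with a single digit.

4

Partial digits right→left: 2 7 8 2 8 3 8 1 8 2 9
Double every second digit counting from the check-digit position (so the 1st, 3rd, 5th, ... of the partial from the right).
  doubled (with −9 where >9): 4 7 7 7 7 9 → sum 41
  kept as-is: 7 2 3 1 2 → sum 15
Total = 41 + 15 = 56.
Check digit = (10 − (56 mod 10)) mod 10 = 4.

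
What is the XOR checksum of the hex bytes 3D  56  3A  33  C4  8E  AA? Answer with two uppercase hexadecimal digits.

XOR the bytes together:
  start with 0x3D
  0x3D ⊕ 0x56 = 0x6B
  0x6B ⊕ 0x3A = 0x51
  0x51 ⊕ 0x33 = 0x62
  0x62 ⊕ 0xC4 = 0xA6
  0xA6 ⊕ 0x8E = 0x28
  0x28 ⊕ 0xAA = 0x82

82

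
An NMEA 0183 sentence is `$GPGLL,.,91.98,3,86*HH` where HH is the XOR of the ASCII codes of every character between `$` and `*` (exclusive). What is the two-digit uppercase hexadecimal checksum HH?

XOR the ASCII codes of the payload characters:
  'G' = 0x47 → acc = 0x47
  'P' = 0x50 → acc = 0x17
  'G' = 0x47 → acc = 0x50
  'L' = 0x4C → acc = 0x1C
  'L' = 0x4C → acc = 0x50
  ',' = 0x2C → acc = 0x7C
  '.' = 0x2E → acc = 0x52
  ',' = 0x2C → acc = 0x7E
  '9' = 0x39 → acc = 0x47
  '1' = 0x31 → acc = 0x76
  '.' = 0x2E → acc = 0x58
  '9' = 0x39 → acc = 0x61
  '8' = 0x38 → acc = 0x59
  ',' = 0x2C → acc = 0x75
  '3' = 0x33 → acc = 0x46
  ',' = 0x2C → acc = 0x6A
  '8' = 0x38 → acc = 0x52
  '6' = 0x36 → acc = 0x64
Checksum = 0x64.

64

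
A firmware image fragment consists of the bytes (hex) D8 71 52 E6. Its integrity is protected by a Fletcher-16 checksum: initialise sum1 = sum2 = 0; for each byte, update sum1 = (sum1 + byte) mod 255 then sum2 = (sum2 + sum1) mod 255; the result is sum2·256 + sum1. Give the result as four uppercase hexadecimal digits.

4383

Running sums (mod 255):
  after byte 0 (D8): sum1=216, sum2=216
  after byte 1 (71): sum1=74, sum2=35
  after byte 2 (52): sum1=156, sum2=191
  after byte 3 (E6): sum1=131, sum2=67
Checksum = sum2·256 + sum1 = 67·256 + 131 = 17283 = 0x4383.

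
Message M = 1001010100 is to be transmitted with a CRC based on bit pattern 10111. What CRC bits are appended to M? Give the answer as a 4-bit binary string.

1010

Append 4 zeros: 10010101000000. Divide by 10111 (XOR where the leading bit is 1):
  pos 0: 10010 XOR 10111 = 00101
  pos 2: 10110 XOR 10111 = 00001
  pos 6: 11000 XOR 10111 = 01111
  pos 7: 11110 XOR 10111 = 01001
  pos 8: 10010 XOR 10111 = 00101
Remainder (last 4 bits) = 1010. This is the CRC / FCS.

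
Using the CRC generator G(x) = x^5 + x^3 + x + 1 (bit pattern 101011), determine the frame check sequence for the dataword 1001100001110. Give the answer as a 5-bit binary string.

Append 5 zeros: 100110000111000000. Divide by 101011 (XOR where the leading bit is 1):
  pos 0: 100110 XOR 101011 = 001101
  pos 2: 110100 XOR 101011 = 011111
  pos 3: 111110 XOR 101011 = 010101
  pos 4: 101011 XOR 101011 = 000000
  pos 10: 110000 XOR 101011 = 011011
  pos 11: 110110 XOR 101011 = 011101
  pos 12: 111010 XOR 101011 = 010001
Remainder (last 5 bits) = 10001. This is the CRC / FCS.

10001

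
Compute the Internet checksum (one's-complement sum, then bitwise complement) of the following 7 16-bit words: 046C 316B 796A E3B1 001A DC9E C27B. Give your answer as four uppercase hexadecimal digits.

One's-complement addition (fold any carry out of bit 15 back into bit 0):
  0x046C + 0x316B = 0x035D7
  0x35D7 + 0x796A = 0x0AF41
  0xAF41 + 0xE3B1 = 0x192F2 → wrap carry → 0x92F3
  0x92F3 + 0x001A = 0x0930D
  0x930D + 0xDC9E = 0x16FAB → wrap carry → 0x6FAC
  0x6FAC + 0xC27B = 0x13227 → wrap carry → 0x3228
One's-complement sum = 0x3228.
Checksum = ~0x3228 & 0xFFFF = 0xCDD7.

CDD7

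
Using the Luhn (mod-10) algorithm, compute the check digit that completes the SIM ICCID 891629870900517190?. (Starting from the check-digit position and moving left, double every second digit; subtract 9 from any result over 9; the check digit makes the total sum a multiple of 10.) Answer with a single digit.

1

Partial digits right→left: 0 9 1 7 1 5 0 0 9 0 7 8 9 2 6 1 9 8
Double every second digit counting from the check-digit position (so the 1st, 3rd, 5th, ... of the partial from the right).
  doubled (with −9 where >9): 0 2 2 0 9 5 9 3 9 → sum 39
  kept as-is: 9 7 5 0 0 8 2 1 8 → sum 40
Total = 39 + 40 = 79.
Check digit = (10 − (79 mod 10)) mod 10 = 1.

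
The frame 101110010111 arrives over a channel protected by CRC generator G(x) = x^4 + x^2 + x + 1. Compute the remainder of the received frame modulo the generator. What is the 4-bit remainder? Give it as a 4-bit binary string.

Modulo-2 division of 101110010111 by 10111:
  pos 0: 10111 XOR 10111 = 00000
  pos 7: 10111 XOR 10111 = 00000
Remainder = 0000 (zero — the frame passes the CRC check).

0000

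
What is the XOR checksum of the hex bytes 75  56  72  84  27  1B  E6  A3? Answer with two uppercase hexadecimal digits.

AC

XOR the bytes together:
  start with 0x75
  0x75 ⊕ 0x56 = 0x23
  0x23 ⊕ 0x72 = 0x51
  0x51 ⊕ 0x84 = 0xD5
  0xD5 ⊕ 0x27 = 0xF2
  0xF2 ⊕ 0x1B = 0xE9
  0xE9 ⊕ 0xE6 = 0x0F
  0x0F ⊕ 0xA3 = 0xAC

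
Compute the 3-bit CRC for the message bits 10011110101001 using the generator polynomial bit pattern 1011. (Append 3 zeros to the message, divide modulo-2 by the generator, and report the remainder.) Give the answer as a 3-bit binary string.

111

Append 3 zeros: 10011110101001000. Divide by 1011 (XOR where the leading bit is 1):
  pos 0: 1001 XOR 1011 = 0010
  pos 2: 1011 XOR 1011 = 0000
  pos 6: 1010 XOR 1011 = 0001
  pos 9: 1100 XOR 1011 = 0111
  pos 10: 1111 XOR 1011 = 0100
  pos 11: 1000 XOR 1011 = 0011
  pos 13: 1100 XOR 1011 = 0111
Remainder (last 3 bits) = 111. This is the CRC / FCS.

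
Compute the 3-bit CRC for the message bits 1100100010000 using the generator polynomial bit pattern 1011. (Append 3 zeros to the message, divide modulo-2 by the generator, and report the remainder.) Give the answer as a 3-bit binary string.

100

Append 3 zeros: 1100100010000000. Divide by 1011 (XOR where the leading bit is 1):
  pos 0: 1100 XOR 1011 = 0111
  pos 1: 1111 XOR 1011 = 0100
  pos 2: 1000 XOR 1011 = 0011
  pos 4: 1100 XOR 1011 = 0111
  pos 5: 1111 XOR 1011 = 0100
  pos 6: 1000 XOR 1011 = 0011
  pos 8: 1100 XOR 1011 = 0111
  pos 9: 1110 XOR 1011 = 0101
  pos 10: 1010 XOR 1011 = 0001
Remainder (last 3 bits) = 100. This is the CRC / FCS.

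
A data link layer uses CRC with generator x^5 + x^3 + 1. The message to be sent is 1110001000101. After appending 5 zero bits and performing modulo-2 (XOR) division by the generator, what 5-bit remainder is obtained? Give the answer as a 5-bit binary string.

Append 5 zeros: 111000100010100000. Divide by 101001 (XOR where the leading bit is 1):
  pos 0: 111000 XOR 101001 = 010001
  pos 1: 100011 XOR 101001 = 001010
  pos 3: 101000 XOR 101001 = 000001
  pos 8: 101010 XOR 101001 = 000011
  pos 12: 110000 XOR 101001 = 011001
Remainder (last 5 bits) = 11001. This is the CRC / FCS.

11001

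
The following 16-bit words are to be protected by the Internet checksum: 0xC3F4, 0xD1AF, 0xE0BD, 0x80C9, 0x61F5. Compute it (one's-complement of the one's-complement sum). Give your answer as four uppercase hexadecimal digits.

A6DE

One's-complement addition (fold any carry out of bit 15 back into bit 0):
  0xC3F4 + 0xD1AF = 0x195A3 → wrap carry → 0x95A4
  0x95A4 + 0xE0BD = 0x17661 → wrap carry → 0x7662
  0x7662 + 0x80C9 = 0x0F72B
  0xF72B + 0x61F5 = 0x15920 → wrap carry → 0x5921
One's-complement sum = 0x5921.
Checksum = ~0x5921 & 0xFFFF = 0xA6DE.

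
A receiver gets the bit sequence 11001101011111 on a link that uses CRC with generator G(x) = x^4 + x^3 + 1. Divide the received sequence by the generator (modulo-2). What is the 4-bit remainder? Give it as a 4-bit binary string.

Modulo-2 division of 11001101011111 by 11001:
  pos 0: 11001 XOR 11001 = 00000
  pos 5: 10101 XOR 11001 = 01100
  pos 6: 11001 XOR 11001 = 00000
Remainder = 0111 (nonzero — an error is detected).

0111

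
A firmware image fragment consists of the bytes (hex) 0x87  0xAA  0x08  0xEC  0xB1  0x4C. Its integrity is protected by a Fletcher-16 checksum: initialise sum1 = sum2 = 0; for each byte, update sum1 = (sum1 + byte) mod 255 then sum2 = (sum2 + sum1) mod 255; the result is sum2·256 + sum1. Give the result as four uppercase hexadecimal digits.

1925

Running sums (mod 255):
  after byte 0 (0x87): sum1=135, sum2=135
  after byte 1 (0xAA): sum1=50, sum2=185
  after byte 2 (0x08): sum1=58, sum2=243
  after byte 3 (0xEC): sum1=39, sum2=27
  after byte 4 (0xB1): sum1=216, sum2=243
  after byte 5 (0x4C): sum1=37, sum2=25
Checksum = sum2·256 + sum1 = 25·256 + 37 = 6437 = 0x1925.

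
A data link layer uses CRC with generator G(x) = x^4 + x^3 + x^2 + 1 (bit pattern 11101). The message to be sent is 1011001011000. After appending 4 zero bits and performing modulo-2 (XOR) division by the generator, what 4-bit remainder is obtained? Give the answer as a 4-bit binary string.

0000

Append 4 zeros: 10110010110000000. Divide by 11101 (XOR where the leading bit is 1):
  pos 0: 10110 XOR 11101 = 01011
  pos 1: 10110 XOR 11101 = 01011
  pos 2: 10111 XOR 11101 = 01010
  pos 3: 10100 XOR 11101 = 01001
  pos 4: 10011 XOR 11101 = 01110
  pos 5: 11101 XOR 11101 = 00000
Remainder (last 4 bits) = 0000. This is the CRC / FCS.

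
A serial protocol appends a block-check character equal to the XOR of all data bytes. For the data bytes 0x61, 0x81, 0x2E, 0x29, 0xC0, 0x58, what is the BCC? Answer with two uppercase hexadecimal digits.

XOR the bytes together:
  start with 0x61
  0x61 ⊕ 0x81 = 0xE0
  0xE0 ⊕ 0x2E = 0xCE
  0xCE ⊕ 0x29 = 0xE7
  0xE7 ⊕ 0xC0 = 0x27
  0x27 ⊕ 0x58 = 0x7F

7F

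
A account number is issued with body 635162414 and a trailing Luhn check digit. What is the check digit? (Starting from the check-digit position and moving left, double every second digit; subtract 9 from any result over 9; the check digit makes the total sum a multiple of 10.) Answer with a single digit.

Partial digits right→left: 4 1 4 2 6 1 5 3 6
Double every second digit counting from the check-digit position (so the 1st, 3rd, 5th, ... of the partial from the right).
  doubled (with −9 where >9): 8 8 3 1 3 → sum 23
  kept as-is: 1 2 1 3 → sum 7
Total = 23 + 7 = 30.
Check digit = (10 − (30 mod 10)) mod 10 = 0.

0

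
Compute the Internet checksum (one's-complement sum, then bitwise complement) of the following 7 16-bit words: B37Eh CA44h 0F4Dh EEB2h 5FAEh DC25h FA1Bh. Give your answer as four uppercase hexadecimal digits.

One's-complement addition (fold any carry out of bit 15 back into bit 0):
  0xB37E + 0xCA44 = 0x17DC2 → wrap carry → 0x7DC3
  0x7DC3 + 0x0F4D = 0x08D10
  0x8D10 + 0xEEB2 = 0x17BC2 → wrap carry → 0x7BC3
  0x7BC3 + 0x5FAE = 0x0DB71
  0xDB71 + 0xDC25 = 0x1B796 → wrap carry → 0xB797
  0xB797 + 0xFA1B = 0x1B1B2 → wrap carry → 0xB1B3
One's-complement sum = 0xB1B3.
Checksum = ~0xB1B3 & 0xFFFF = 0x4E4C.

4E4C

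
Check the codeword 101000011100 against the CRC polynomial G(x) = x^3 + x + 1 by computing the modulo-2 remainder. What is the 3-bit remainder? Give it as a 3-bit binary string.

011

Modulo-2 division of 101000011100 by 1011:
  pos 0: 1010 XOR 1011 = 0001
  pos 3: 1000 XOR 1011 = 0011
  pos 5: 1111 XOR 1011 = 0100
  pos 6: 1001 XOR 1011 = 0010
  pos 8: 1000 XOR 1011 = 0011
Remainder = 011 (nonzero — an error is detected).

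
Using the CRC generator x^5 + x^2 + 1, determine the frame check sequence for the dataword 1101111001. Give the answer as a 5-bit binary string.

00101

Append 5 zeros: 110111100100000. Divide by 100101 (XOR where the leading bit is 1):
  pos 0: 110111 XOR 100101 = 010010
  pos 1: 100101 XOR 100101 = 000000
  pos 9: 100000 XOR 100101 = 000101
Remainder (last 5 bits) = 00101. This is the CRC / FCS.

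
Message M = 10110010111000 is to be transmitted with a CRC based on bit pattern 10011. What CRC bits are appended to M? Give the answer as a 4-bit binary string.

Append 4 zeros: 101100101110000000. Divide by 10011 (XOR where the leading bit is 1):
  pos 0: 10110 XOR 10011 = 00101
  pos 2: 10101 XOR 10011 = 00110
  pos 4: 11001 XOR 10011 = 01010
  pos 5: 10101 XOR 10011 = 00110
  pos 7: 11010 XOR 10011 = 01001
  pos 8: 10010 XOR 10011 = 00001
  pos 12: 10000 XOR 10011 = 00011
Remainder (last 4 bits) = 0110. This is the CRC / FCS.

0110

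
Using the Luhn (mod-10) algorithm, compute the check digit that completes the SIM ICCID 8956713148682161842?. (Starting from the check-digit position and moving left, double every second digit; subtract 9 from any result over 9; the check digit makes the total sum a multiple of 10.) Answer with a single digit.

Partial digits right→left: 2 4 8 1 6 1 2 8 6 8 4 1 3 1 7 6 5 9 8
Double every second digit counting from the check-digit position (so the 1st, 3rd, 5th, ... of the partial from the right).
  doubled (with −9 where >9): 4 7 3 4 3 8 6 5 1 7 → sum 48
  kept as-is: 4 1 1 8 8 1 1 6 9 → sum 39
Total = 48 + 39 = 87.
Check digit = (10 − (87 mod 10)) mod 10 = 3.

3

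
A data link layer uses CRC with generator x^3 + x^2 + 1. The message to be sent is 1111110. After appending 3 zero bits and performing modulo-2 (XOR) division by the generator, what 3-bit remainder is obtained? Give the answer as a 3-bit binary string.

101

Append 3 zeros: 1111110000. Divide by 1101 (XOR where the leading bit is 1):
  pos 0: 1111 XOR 1101 = 0010
  pos 2: 1011 XOR 1101 = 0110
  pos 3: 1100 XOR 1101 = 0001
  pos 6: 1000 XOR 1101 = 0101
Remainder (last 3 bits) = 101. This is the CRC / FCS.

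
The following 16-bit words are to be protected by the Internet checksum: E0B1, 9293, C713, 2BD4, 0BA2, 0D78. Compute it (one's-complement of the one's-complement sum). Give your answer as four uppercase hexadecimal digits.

One's-complement addition (fold any carry out of bit 15 back into bit 0):
  0xE0B1 + 0x9293 = 0x17344 → wrap carry → 0x7345
  0x7345 + 0xC713 = 0x13A58 → wrap carry → 0x3A59
  0x3A59 + 0x2BD4 = 0x0662D
  0x662D + 0x0BA2 = 0x071CF
  0x71CF + 0x0D78 = 0x07F47
One's-complement sum = 0x7F47.
Checksum = ~0x7F47 & 0xFFFF = 0x80B8.

80B8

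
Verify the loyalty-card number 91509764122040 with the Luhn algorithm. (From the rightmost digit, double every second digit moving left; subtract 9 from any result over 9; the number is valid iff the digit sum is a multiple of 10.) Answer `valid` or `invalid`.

From the right, keep odd positions and double even positions (subtract 9 from any doubled value over 9):
  doubled (positions 2,4,...): 8 4 2 3 9 1 9 → sum 36
  kept (positions 1,3,...): 0 0 2 4 7 0 1 → sum 14
Total = 50.
50 mod 10 = 0, so the number is valid.

valid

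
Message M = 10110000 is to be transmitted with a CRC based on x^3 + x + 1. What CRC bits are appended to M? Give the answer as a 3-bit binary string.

000

Append 3 zeros: 10110000000. Divide by 1011 (XOR where the leading bit is 1):
  pos 0: 1011 XOR 1011 = 0000
Remainder (last 3 bits) = 000. This is the CRC / FCS.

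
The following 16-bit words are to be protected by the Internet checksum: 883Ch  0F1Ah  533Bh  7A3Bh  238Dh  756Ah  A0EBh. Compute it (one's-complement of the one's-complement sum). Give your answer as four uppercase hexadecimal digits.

One's-complement addition (fold any carry out of bit 15 back into bit 0):
  0x883C + 0x0F1A = 0x09756
  0x9756 + 0x533B = 0x0EA91
  0xEA91 + 0x7A3B = 0x164CC → wrap carry → 0x64CD
  0x64CD + 0x238D = 0x0885A
  0x885A + 0x756A = 0x0FDC4
  0xFDC4 + 0xA0EB = 0x19EAF → wrap carry → 0x9EB0
One's-complement sum = 0x9EB0.
Checksum = ~0x9EB0 & 0xFFFF = 0x614F.

614F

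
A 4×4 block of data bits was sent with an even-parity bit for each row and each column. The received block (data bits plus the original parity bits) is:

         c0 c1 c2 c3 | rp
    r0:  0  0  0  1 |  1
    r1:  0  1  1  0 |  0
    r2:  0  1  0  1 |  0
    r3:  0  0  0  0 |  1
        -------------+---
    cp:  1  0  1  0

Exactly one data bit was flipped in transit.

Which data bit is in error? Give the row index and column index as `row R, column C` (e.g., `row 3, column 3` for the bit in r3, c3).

Recompute each row's even parity and compare to rp:
  r0: data parity 1, sent rp 1 → ok
  r1: data parity 0, sent rp 0 → ok
  r2: data parity 0, sent rp 0 → ok
  r3: data parity 0, sent rp 1 → mismatch
Recompute each column's even parity and compare to cp:
  c0: data parity 0, sent cp 1 → mismatch
  c1: data parity 0, sent cp 0 → ok
  c2: data parity 1, sent cp 1 → ok
  c3: data parity 0, sent cp 0 → ok
Exactly one row (r3) and one column (c0) fail → the flipped bit is at their intersection.

row 3, column 0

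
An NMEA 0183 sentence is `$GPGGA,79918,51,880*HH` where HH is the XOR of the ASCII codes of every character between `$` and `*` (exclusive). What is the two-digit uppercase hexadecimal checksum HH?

70

XOR the ASCII codes of the payload characters:
  'G' = 0x47 → acc = 0x47
  'P' = 0x50 → acc = 0x17
  'G' = 0x47 → acc = 0x50
  'G' = 0x47 → acc = 0x17
  'A' = 0x41 → acc = 0x56
  ',' = 0x2C → acc = 0x7A
  '7' = 0x37 → acc = 0x4D
  '9' = 0x39 → acc = 0x74
  '9' = 0x39 → acc = 0x4D
  '1' = 0x31 → acc = 0x7C
  '8' = 0x38 → acc = 0x44
  ',' = 0x2C → acc = 0x68
  '5' = 0x35 → acc = 0x5D
  '1' = 0x31 → acc = 0x6C
  ',' = 0x2C → acc = 0x40
  '8' = 0x38 → acc = 0x78
  '8' = 0x38 → acc = 0x40
  '0' = 0x30 → acc = 0x70
Checksum = 0x70.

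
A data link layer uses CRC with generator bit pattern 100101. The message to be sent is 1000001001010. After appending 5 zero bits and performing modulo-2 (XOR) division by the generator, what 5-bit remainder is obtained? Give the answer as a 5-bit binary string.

10011

Append 5 zeros: 100000100101000000. Divide by 100101 (XOR where the leading bit is 1):
  pos 0: 100000 XOR 100101 = 000101
  pos 3: 101100 XOR 100101 = 001001
  pos 5: 100110 XOR 100101 = 000011
  pos 9: 111000 XOR 100101 = 011101
  pos 10: 111010 XOR 100101 = 011111
  pos 11: 111110 XOR 100101 = 011011
  pos 12: 110110 XOR 100101 = 010011
Remainder (last 5 bits) = 10011. This is the CRC / FCS.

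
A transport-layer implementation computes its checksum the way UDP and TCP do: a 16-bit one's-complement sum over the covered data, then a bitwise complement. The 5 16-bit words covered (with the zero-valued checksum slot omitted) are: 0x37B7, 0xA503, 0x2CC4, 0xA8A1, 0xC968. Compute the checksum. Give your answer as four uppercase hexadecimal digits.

One's-complement addition (fold any carry out of bit 15 back into bit 0):
  0x37B7 + 0xA503 = 0x0DCBA
  0xDCBA + 0x2CC4 = 0x1097E → wrap carry → 0x097F
  0x097F + 0xA8A1 = 0x0B220
  0xB220 + 0xC968 = 0x17B88 → wrap carry → 0x7B89
One's-complement sum = 0x7B89.
Checksum = ~0x7B89 & 0xFFFF = 0x8476.

8476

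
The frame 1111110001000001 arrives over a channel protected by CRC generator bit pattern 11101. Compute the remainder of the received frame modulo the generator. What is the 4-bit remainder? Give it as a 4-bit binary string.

Modulo-2 division of 1111110001000001 by 11101:
  pos 0: 11111 XOR 11101 = 00010
  pos 3: 10100 XOR 11101 = 01001
  pos 4: 10010 XOR 11101 = 01111
  pos 5: 11111 XOR 11101 = 00010
  pos 8: 10000 XOR 11101 = 01101
  pos 9: 11010 XOR 11101 = 00111
  pos 11: 11101 XOR 11101 = 00000
Remainder = 0000 (zero — the frame passes the CRC check).

0000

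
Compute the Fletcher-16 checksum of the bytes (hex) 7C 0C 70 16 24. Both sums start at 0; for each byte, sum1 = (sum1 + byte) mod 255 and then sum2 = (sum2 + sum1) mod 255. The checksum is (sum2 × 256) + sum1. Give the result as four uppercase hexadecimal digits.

4033

Running sums (mod 255):
  after byte 0 (7C): sum1=124, sum2=124
  after byte 1 (0C): sum1=136, sum2=5
  after byte 2 (70): sum1=248, sum2=253
  after byte 3 (16): sum1=15, sum2=13
  after byte 4 (24): sum1=51, sum2=64
Checksum = sum2·256 + sum1 = 64·256 + 51 = 16435 = 0x4033.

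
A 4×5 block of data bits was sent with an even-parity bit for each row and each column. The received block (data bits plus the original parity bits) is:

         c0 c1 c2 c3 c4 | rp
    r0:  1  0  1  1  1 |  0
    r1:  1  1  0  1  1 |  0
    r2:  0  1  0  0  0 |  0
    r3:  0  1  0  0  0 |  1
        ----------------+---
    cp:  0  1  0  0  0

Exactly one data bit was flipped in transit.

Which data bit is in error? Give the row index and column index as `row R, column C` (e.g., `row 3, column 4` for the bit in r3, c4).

Recompute each row's even parity and compare to rp:
  r0: data parity 0, sent rp 0 → ok
  r1: data parity 0, sent rp 0 → ok
  r2: data parity 1, sent rp 0 → mismatch
  r3: data parity 1, sent rp 1 → ok
Recompute each column's even parity and compare to cp:
  c0: data parity 0, sent cp 0 → ok
  c1: data parity 1, sent cp 1 → ok
  c2: data parity 1, sent cp 0 → mismatch
  c3: data parity 0, sent cp 0 → ok
  c4: data parity 0, sent cp 0 → ok
Exactly one row (r2) and one column (c2) fail → the flipped bit is at their intersection.

row 2, column 2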